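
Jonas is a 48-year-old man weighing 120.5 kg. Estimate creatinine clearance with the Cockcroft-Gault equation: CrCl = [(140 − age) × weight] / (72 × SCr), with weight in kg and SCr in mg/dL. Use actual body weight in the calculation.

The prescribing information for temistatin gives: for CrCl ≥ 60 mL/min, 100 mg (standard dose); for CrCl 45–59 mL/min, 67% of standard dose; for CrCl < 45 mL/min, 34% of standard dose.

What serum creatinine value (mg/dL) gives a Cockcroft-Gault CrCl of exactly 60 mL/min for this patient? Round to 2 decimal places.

2.57 mg/dL

Standard dose requires CrCl ≥ 60 mL/min.
Set (140 − 48) × 120.5 / (72 × SCr) = 60
SCr = (140 − 48) × 120.5 / (72 × 60) = 2.566 mg/dL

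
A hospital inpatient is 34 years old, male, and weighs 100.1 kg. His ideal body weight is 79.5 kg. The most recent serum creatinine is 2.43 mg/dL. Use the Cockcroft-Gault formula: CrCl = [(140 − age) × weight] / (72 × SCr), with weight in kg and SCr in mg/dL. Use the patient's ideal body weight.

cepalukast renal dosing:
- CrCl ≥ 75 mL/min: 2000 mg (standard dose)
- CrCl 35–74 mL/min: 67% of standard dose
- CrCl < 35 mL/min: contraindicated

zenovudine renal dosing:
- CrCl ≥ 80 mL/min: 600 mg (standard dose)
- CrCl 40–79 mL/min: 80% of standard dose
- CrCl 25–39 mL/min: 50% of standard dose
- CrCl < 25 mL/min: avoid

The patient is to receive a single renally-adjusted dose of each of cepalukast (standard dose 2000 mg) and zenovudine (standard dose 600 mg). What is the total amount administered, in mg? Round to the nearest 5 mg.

1820 mg

CrCl = (140 − 34) × 79.5 / (72 × 2.43) = 8427.0 / 174.96 ≈ 48.2 mL/min
CrCl ≈ 48 mL/min.
cepalukast: 35–74 mL/min → 67% of 2000 mg = 1340 mg.
zenovudine: 40–79 mL/min → 80% of 600 mg = 480 mg.
Total = 1340 + 480 = 1820 mg.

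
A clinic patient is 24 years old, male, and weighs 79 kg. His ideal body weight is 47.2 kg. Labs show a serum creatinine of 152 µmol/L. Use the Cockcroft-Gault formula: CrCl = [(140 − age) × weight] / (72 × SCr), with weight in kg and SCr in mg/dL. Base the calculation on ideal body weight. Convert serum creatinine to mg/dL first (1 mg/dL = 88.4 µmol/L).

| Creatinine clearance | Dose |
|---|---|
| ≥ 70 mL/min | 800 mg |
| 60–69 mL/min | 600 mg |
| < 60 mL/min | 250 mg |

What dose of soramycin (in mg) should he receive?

250 mg

SCr = 152 / 88.4 = 1.719 mg/dL
CrCl = (140 − 24) × 47.2 / (72 × 1.719) = 5475.2 / 123.77 ≈ 44.2 mL/min
CrCl ≈ 44 mL/min → bracket < 60 mL/min.
Dose for this bracket: 250 mg.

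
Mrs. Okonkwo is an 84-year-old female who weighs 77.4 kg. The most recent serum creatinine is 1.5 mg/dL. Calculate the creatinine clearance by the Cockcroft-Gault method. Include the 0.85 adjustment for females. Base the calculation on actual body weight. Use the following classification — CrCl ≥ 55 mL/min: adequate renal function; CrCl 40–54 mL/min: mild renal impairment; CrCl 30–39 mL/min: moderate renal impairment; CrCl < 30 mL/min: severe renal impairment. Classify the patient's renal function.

moderate renal impairment

CrCl = (140 − 84) × 77.4 / (72 × 1.5) × 0.85 = 4334.4 / 108.00 × 0.85 ≈ 34.1 mL/min
34 mL/min falls in the 'moderate renal impairment' range.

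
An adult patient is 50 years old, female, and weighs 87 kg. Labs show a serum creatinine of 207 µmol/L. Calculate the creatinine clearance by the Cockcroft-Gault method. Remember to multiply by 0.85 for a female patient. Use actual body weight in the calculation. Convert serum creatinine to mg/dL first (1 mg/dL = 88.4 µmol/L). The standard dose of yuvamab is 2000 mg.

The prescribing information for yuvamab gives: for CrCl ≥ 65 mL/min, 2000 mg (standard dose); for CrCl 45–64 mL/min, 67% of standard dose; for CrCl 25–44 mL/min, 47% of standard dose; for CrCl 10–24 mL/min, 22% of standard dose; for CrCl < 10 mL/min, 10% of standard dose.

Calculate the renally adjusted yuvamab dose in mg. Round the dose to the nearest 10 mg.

SCr = 207 / 88.4 = 2.342 mg/dL
CrCl = (140 − 50) × 87 / (72 × 2.342) × 0.85 = 7830.0 / 168.62 × 0.85 ≈ 39.5 mL/min
CrCl ≈ 39 mL/min → bracket 25–44 mL/min.
47% of 2000 mg = 940 mg

940 mg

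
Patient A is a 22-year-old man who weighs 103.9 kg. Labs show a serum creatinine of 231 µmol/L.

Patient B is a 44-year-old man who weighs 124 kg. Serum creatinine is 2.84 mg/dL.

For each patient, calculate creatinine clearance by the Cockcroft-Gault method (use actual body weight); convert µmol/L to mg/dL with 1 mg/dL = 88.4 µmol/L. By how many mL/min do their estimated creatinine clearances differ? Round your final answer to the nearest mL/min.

7 mL/min

Patient A: SCr = 231 / 88.4 = 2.613 mg/dL
Patient A: CrCl = (140 − 22) × 103.9 / (72 × 2.613) = 12260.2 / 188.14 ≈ 65.2 mL/min
Patient B: CrCl = (140 − 44) × 124 / (72 × 2.84) = 11904.0 / 204.48 ≈ 58.2 mL/min
|65.2 − 58.2| = 7.0 mL/min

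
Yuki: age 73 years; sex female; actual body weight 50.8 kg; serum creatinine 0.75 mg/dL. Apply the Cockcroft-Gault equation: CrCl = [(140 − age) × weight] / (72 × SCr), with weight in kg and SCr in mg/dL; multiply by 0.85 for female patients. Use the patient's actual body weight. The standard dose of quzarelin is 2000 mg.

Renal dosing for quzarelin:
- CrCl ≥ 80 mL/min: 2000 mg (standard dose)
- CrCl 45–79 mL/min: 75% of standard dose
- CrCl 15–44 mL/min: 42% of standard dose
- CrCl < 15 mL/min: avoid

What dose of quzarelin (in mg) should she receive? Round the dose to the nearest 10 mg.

1500 mg

CrCl = (140 − 73) × 50.8 / (72 × 0.75) × 0.85 = 3403.6 / 54.00 × 0.85 ≈ 53.6 mL/min
CrCl ≈ 54 mL/min → bracket 45–79 mL/min.
75% of 2000 mg = 1500 mg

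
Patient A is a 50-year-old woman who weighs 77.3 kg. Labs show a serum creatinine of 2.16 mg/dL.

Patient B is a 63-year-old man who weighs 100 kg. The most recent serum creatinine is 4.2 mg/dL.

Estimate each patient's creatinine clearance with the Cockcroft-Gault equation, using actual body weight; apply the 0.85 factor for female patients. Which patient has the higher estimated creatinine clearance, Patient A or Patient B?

Patient A: CrCl = (140 − 50) × 77.3 / (72 × 2.16) × 0.85 = 6957.0 / 155.52 × 0.85 ≈ 38.0 mL/min
Patient B: CrCl = (140 − 63) × 100 / (72 × 4.2) = 7700.0 / 302.40 ≈ 25.5 mL/min
38.0 vs 25.5 mL/min → Patient A is higher.

Patient A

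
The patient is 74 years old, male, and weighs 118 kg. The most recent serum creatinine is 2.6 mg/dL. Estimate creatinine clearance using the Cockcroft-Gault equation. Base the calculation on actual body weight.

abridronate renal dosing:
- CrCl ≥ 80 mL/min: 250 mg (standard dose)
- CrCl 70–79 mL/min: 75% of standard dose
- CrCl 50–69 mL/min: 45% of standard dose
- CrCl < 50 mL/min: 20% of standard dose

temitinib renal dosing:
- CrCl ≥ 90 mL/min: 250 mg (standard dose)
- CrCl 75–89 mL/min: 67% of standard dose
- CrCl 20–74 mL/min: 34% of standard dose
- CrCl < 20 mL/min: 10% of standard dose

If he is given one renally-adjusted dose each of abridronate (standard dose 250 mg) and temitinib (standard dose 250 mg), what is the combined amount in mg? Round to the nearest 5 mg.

135 mg

CrCl = (140 − 74) × 118 / (72 × 2.6) = 7788.0 / 187.20 ≈ 41.6 mL/min
CrCl ≈ 42 mL/min.
abridronate: < 50 mL/min → 20% of 250 mg = 50 mg.
temitinib: 20–74 mL/min → 34% of 250 mg = 85 mg.
Total = 50 + 85 = 135 mg.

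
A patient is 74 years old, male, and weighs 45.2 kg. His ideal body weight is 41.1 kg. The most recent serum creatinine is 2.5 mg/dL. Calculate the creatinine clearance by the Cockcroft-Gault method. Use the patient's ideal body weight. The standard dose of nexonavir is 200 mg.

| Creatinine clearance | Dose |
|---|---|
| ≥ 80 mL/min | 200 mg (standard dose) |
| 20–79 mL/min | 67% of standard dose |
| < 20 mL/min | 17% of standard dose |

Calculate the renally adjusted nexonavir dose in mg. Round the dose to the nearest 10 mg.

CrCl = (140 − 74) × 41.1 / (72 × 2.5) = 2712.6 / 180.00 ≈ 15.1 mL/min
CrCl ≈ 15 mL/min → bracket < 20 mL/min.
17% of 200 mg = 34 mg → 30 mg

30 mg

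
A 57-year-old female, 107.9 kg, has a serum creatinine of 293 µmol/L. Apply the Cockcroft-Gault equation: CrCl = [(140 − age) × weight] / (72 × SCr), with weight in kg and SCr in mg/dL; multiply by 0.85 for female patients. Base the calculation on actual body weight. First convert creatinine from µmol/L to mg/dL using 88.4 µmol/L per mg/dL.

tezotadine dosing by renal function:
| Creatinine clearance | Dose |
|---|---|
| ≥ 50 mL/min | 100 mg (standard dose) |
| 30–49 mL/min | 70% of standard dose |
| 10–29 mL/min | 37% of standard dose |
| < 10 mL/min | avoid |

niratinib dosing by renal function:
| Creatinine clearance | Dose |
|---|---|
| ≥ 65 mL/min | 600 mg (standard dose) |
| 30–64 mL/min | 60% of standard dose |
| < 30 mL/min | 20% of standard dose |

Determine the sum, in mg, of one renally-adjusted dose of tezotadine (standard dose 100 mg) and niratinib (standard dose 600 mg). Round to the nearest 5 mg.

SCr = 293 / 88.4 = 3.314 mg/dL
CrCl = (140 − 57) × 107.9 / (72 × 3.314) × 0.85 = 8955.7 / 238.61 × 0.85 ≈ 31.9 mL/min
CrCl ≈ 32 mL/min.
tezotadine: 30–49 mL/min → 70% of 100 mg = 70 mg.
niratinib: 30–64 mL/min → 60% of 600 mg = 360 mg.
Total = 70 + 360 = 430 mg.

430 mg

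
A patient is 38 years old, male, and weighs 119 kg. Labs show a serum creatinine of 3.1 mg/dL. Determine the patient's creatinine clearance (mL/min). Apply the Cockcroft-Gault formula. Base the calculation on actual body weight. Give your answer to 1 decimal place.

CrCl = (140 − 38) × 119 / (72 × 3.1) = 12138.0 / 223.20 ≈ 54.4 mL/min

54.4 mL/min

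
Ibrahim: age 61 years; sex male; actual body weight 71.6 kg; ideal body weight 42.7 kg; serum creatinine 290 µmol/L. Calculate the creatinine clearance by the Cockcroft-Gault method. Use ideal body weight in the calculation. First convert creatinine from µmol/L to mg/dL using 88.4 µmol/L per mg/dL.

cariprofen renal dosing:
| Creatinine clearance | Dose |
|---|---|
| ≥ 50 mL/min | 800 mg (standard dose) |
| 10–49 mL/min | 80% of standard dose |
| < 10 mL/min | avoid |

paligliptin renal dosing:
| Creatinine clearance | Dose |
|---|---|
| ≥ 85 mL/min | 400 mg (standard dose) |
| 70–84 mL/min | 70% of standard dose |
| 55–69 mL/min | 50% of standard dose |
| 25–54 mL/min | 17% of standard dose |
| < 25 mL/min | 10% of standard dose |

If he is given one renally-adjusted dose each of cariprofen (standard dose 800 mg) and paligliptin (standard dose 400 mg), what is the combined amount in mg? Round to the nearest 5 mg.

680 mg

SCr = 290 / 88.4 = 3.281 mg/dL
CrCl = (140 − 61) × 42.7 / (72 × 3.281) = 3373.3 / 236.23 ≈ 14.3 mL/min
CrCl ≈ 14 mL/min.
cariprofen: 10–49 mL/min → 80% of 800 mg = 640 mg.
paligliptin: < 25 mL/min → 10% of 400 mg = 40 mg.
Total = 640 + 40 = 680 mg.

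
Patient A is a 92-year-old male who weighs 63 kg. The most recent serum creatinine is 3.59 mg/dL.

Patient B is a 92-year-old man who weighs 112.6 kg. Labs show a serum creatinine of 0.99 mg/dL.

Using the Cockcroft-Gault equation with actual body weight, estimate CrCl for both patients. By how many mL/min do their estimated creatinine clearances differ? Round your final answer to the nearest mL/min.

64 mL/min

Patient A: CrCl = (140 − 92) × 63 / (72 × 3.59) = 3024.0 / 258.48 ≈ 11.7 mL/min
Patient B: CrCl = (140 − 92) × 112.6 / (72 × 0.99) = 5404.8 / 71.28 ≈ 75.8 mL/min
|11.7 − 75.8| = 64.1 mL/min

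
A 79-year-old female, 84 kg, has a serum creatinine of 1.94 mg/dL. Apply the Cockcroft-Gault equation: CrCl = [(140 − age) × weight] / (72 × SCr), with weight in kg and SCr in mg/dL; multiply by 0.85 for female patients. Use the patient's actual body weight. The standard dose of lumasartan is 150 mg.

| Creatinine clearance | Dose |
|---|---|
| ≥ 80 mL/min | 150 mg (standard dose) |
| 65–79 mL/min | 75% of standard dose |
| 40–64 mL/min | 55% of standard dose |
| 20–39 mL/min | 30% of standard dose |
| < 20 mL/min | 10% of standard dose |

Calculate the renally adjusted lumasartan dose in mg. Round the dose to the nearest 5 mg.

45 mg

CrCl = (140 − 79) × 84 / (72 × 1.94) × 0.85 = 5124.0 / 139.68 × 0.85 ≈ 31.2 mL/min
CrCl ≈ 31 mL/min → bracket 20–39 mL/min.
30% of 150 mg = 45 mg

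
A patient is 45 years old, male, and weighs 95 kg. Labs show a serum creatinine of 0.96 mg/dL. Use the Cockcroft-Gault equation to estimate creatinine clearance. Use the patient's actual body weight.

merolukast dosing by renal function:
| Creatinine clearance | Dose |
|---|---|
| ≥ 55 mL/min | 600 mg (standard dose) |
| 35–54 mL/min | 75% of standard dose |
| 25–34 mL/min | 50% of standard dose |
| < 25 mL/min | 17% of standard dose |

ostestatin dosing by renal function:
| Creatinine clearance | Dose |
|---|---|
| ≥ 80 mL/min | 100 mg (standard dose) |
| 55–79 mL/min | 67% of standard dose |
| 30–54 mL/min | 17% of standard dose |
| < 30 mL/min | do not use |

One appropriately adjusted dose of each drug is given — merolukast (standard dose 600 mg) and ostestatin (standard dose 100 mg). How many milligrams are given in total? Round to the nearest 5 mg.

700 mg

CrCl = (140 − 45) × 95 / (72 × 0.96) = 9025.0 / 69.12 ≈ 130.6 mL/min
CrCl ≈ 131 mL/min.
merolukast: ≥ 55 mL/min → 100% of 600 mg = 600 mg.
ostestatin: ≥ 80 mL/min → 100% of 100 mg = 100 mg.
Total = 600 + 100 = 700 mg.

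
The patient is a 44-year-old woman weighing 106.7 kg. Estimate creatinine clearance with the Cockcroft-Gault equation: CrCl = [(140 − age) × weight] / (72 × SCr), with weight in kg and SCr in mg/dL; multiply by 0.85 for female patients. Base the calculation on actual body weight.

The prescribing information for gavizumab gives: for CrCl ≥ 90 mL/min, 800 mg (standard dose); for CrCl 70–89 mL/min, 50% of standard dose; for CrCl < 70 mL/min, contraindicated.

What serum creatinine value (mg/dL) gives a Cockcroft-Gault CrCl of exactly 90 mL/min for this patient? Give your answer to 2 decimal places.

1.34 mg/dL

Standard dose requires CrCl ≥ 90 mL/min.
Set (140 − 44) × 106.7 × 0.85 / (72 × SCr) = 90
SCr = (140 − 44) × 106.7 × 0.85 / (72 × 90) = 1.344 mg/dL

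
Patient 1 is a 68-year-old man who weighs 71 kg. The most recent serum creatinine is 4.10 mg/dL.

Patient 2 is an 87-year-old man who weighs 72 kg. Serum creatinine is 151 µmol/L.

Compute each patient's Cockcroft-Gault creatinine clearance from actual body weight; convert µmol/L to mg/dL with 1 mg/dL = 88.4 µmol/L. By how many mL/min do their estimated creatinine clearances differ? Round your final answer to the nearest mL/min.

14 mL/min

Patient 1: CrCl = (140 − 68) × 71 / (72 × 4.1) = 5112.0 / 295.20 ≈ 17.3 mL/min
Patient 2: SCr = 151 / 88.4 = 1.708 mg/dL
Patient 2: CrCl = (140 − 87) × 72 / (72 × 1.708) = 3816.0 / 122.98 ≈ 31.0 mL/min
|17.3 − 31.0| = 13.7 mL/min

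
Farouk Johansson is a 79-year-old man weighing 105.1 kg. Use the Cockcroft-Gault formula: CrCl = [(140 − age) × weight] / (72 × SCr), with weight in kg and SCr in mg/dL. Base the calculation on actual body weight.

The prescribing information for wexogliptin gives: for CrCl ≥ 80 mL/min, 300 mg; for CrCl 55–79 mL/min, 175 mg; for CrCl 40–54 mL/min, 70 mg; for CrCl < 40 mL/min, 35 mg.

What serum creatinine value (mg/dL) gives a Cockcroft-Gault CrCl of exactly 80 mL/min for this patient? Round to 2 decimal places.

1.11 mg/dL

Standard dose requires CrCl ≥ 80 mL/min.
Set (140 − 79) × 105.1 / (72 × SCr) = 80
SCr = (140 − 79) × 105.1 / (72 × 80) = 1.113 mg/dL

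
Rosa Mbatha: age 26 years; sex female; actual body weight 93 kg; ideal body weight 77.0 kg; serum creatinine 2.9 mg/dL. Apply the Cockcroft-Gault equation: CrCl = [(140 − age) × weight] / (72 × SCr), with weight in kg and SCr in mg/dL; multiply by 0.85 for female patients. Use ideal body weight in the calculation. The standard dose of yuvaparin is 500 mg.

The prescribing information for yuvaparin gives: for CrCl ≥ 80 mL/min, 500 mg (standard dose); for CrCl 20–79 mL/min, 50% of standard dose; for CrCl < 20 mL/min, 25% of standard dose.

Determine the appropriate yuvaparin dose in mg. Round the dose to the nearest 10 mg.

250 mg

CrCl = (140 − 26) × 77 / (72 × 2.9) × 0.85 = 8778.0 / 208.80 × 0.85 ≈ 35.7 mL/min
CrCl ≈ 36 mL/min → bracket 20–79 mL/min.
50% of 500 mg = 250 mg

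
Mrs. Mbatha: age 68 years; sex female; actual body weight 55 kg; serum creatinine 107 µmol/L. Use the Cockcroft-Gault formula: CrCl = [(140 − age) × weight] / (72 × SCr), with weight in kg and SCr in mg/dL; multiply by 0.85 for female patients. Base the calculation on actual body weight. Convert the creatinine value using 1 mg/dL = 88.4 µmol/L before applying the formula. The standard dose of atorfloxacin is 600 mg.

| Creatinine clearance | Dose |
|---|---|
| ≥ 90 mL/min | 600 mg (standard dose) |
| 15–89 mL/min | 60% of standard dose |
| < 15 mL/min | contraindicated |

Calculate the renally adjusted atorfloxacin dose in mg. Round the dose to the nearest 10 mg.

SCr = 107 / 88.4 = 1.21 mg/dL
CrCl = (140 − 68) × 55 / (72 × 1.21) × 0.85 = 3960.0 / 87.12 × 0.85 ≈ 38.6 mL/min
CrCl ≈ 39 mL/min → bracket 15–89 mL/min.
60% of 600 mg = 360 mg

360 mg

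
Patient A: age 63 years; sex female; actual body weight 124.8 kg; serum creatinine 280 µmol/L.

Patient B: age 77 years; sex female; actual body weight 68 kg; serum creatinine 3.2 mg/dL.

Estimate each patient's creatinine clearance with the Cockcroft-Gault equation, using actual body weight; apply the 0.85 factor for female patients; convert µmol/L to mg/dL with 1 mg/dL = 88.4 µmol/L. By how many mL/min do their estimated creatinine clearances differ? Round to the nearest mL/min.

Patient A: SCr = 280 / 88.4 = 3.167 mg/dL
Patient A: CrCl = (140 − 63) × 124.8 / (72 × 3.167) × 0.85 = 9609.6 / 228.02 × 0.85 ≈ 35.8 mL/min
Patient B: CrCl = (140 − 77) × 68 / (72 × 3.2) × 0.85 = 4284.0 / 230.40 × 0.85 ≈ 15.8 mL/min
|35.8 − 15.8| = 20.0 mL/min

20 mL/min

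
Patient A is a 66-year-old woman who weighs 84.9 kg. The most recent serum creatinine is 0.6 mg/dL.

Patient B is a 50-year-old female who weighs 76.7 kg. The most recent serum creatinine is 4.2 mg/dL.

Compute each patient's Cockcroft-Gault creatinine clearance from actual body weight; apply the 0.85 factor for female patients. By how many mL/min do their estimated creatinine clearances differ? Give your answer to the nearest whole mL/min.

Patient A: CrCl = (140 − 66) × 84.9 / (72 × 0.6) × 0.85 = 6282.6 / 43.20 × 0.85 ≈ 123.6 mL/min
Patient B: CrCl = (140 − 50) × 76.7 / (72 × 4.2) × 0.85 = 6903.0 / 302.40 × 0.85 ≈ 19.4 mL/min
|123.6 − 19.4| = 104.2 mL/min

104 mL/min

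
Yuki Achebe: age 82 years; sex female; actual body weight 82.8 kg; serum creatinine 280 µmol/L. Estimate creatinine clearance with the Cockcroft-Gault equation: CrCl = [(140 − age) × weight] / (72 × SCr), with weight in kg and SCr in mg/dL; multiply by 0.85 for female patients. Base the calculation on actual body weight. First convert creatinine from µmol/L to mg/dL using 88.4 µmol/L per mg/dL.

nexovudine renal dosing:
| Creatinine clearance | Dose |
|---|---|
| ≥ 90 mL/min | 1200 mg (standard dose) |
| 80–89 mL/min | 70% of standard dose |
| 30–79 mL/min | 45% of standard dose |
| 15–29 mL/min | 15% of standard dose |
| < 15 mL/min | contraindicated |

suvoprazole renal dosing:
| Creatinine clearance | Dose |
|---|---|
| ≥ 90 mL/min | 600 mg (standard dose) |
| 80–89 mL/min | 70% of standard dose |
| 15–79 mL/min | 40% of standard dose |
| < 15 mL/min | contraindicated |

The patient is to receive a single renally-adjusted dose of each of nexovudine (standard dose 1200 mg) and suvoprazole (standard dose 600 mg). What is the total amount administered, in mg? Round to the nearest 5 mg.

SCr = 280 / 88.4 = 3.167 mg/dL
CrCl = (140 − 82) × 82.8 / (72 × 3.167) × 0.85 = 4802.4 / 228.02 × 0.85 ≈ 17.9 mL/min
CrCl ≈ 18 mL/min.
nexovudine: 15–29 mL/min → 15% of 1200 mg = 180 mg.
suvoprazole: 15–79 mL/min → 40% of 600 mg = 240 mg.
Total = 180 + 240 = 420 mg.

420 mg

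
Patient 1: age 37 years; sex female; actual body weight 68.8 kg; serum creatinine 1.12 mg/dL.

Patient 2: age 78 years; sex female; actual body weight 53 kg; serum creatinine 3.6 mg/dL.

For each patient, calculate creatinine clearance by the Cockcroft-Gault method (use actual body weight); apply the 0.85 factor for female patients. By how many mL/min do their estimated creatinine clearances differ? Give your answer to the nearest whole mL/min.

Patient 1: CrCl = (140 − 37) × 68.8 / (72 × 1.12) × 0.85 = 7086.4 / 80.64 × 0.85 ≈ 74.7 mL/min
Patient 2: CrCl = (140 − 78) × 53 / (72 × 3.6) × 0.85 = 3286.0 / 259.20 × 0.85 ≈ 10.8 mL/min
|74.7 − 10.8| = 63.9 mL/min

64 mL/min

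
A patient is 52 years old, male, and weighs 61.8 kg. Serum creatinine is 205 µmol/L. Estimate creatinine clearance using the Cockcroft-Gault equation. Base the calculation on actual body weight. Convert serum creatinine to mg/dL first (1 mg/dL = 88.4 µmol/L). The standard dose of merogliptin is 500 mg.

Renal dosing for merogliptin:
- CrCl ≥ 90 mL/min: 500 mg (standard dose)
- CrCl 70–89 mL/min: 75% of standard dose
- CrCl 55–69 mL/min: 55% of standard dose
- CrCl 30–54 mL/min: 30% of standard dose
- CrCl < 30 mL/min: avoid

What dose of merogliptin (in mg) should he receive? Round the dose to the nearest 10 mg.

SCr = 205 / 88.4 = 2.319 mg/dL
CrCl = (140 − 52) × 61.8 / (72 × 2.319) = 5438.4 / 166.97 ≈ 32.6 mL/min
CrCl ≈ 33 mL/min → bracket 30–54 mL/min.
30% of 500 mg = 150 mg

150 mg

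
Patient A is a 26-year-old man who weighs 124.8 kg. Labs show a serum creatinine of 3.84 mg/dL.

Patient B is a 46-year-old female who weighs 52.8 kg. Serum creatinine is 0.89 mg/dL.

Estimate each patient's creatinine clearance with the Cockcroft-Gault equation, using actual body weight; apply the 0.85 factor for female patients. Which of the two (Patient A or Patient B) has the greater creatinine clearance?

Patient A: CrCl = (140 − 26) × 124.8 / (72 × 3.84) = 14227.2 / 276.48 ≈ 51.5 mL/min
Patient B: CrCl = (140 − 46) × 52.8 / (72 × 0.89) × 0.85 = 4963.2 / 64.08 × 0.85 ≈ 65.8 mL/min
51.5 vs 65.8 mL/min → Patient B is higher.

Patient B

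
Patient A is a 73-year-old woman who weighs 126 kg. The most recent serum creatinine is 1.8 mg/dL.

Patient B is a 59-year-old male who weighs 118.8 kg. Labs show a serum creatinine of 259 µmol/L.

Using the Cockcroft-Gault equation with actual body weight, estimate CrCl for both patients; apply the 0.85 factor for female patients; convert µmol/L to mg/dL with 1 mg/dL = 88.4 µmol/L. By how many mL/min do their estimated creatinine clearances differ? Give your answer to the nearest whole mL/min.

10 mL/min

Patient A: CrCl = (140 − 73) × 126 / (72 × 1.8) × 0.85 = 8442.0 / 129.60 × 0.85 ≈ 55.4 mL/min
Patient B: SCr = 259 / 88.4 = 2.93 mg/dL
Patient B: CrCl = (140 − 59) × 118.8 / (72 × 2.93) = 9622.8 / 210.96 ≈ 45.6 mL/min
|55.4 − 45.6| = 9.8 mL/min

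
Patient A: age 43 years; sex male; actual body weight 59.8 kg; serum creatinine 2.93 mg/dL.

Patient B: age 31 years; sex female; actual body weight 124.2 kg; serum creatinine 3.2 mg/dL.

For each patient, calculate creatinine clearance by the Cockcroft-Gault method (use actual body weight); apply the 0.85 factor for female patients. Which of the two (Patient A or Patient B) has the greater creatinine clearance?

Patient B

Patient A: CrCl = (140 − 43) × 59.8 / (72 × 2.93) = 5800.6 / 210.96 ≈ 27.5 mL/min
Patient B: CrCl = (140 − 31) × 124.2 / (72 × 3.2) × 0.85 = 13537.8 / 230.40 × 0.85 ≈ 49.9 mL/min
27.5 vs 49.9 mL/min → Patient B is higher.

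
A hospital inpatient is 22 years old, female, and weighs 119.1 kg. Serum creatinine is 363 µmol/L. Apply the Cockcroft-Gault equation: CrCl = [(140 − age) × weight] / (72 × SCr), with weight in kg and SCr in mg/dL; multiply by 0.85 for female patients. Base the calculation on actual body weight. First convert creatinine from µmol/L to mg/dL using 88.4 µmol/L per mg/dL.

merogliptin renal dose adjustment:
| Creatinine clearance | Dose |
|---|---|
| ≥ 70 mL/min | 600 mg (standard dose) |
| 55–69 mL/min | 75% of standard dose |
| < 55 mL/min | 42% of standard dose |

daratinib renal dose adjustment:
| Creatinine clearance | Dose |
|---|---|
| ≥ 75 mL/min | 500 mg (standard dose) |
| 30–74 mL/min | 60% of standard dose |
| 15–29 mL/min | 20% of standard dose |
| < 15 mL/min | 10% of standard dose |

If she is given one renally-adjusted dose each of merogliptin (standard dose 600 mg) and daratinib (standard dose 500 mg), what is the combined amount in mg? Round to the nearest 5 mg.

SCr = 363 / 88.4 = 4.106 mg/dL
CrCl = (140 − 22) × 119.1 / (72 × 4.106) × 0.85 = 14053.8 / 295.63 × 0.85 ≈ 40.4 mL/min
CrCl ≈ 40 mL/min.
merogliptin: < 55 mL/min → 42% of 600 mg = 252 mg.
daratinib: 30–74 mL/min → 60% of 500 mg = 300 mg.
Total = 252 + 300 = 552 mg.

550 mg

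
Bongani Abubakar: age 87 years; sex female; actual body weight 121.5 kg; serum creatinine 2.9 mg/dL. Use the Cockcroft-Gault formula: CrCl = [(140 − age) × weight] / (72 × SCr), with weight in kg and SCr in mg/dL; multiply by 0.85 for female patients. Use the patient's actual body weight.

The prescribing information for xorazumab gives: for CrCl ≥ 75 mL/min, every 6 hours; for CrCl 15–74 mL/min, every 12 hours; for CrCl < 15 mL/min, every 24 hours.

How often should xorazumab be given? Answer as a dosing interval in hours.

CrCl = (140 − 87) × 121.5 / (72 × 2.9) × 0.85 = 6439.5 / 208.80 × 0.85 ≈ 26.2 mL/min
CrCl ≈ 26 mL/min → bracket 15–74 mL/min → every 12 hours.

every 12 hours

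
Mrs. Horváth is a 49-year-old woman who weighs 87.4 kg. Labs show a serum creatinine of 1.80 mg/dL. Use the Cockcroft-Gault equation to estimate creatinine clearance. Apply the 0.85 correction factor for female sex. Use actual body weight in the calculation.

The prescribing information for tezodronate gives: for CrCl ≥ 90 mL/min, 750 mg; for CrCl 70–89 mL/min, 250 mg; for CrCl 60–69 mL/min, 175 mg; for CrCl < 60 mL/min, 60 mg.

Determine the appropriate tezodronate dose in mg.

60 mg

CrCl = (140 − 49) × 87.4 / (72 × 1.8) × 0.85 = 7953.4 / 129.60 × 0.85 ≈ 52.2 mL/min
CrCl ≈ 52 mL/min → bracket < 60 mL/min.
Dose for this bracket: 60 mg.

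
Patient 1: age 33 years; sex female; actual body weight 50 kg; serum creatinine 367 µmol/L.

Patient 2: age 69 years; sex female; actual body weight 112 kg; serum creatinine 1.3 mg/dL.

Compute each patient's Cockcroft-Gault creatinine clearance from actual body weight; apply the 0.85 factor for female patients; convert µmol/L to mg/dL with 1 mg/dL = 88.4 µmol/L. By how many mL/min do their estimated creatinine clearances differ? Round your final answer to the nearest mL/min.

Patient 1: SCr = 367 / 88.4 = 4.152 mg/dL
Patient 1: CrCl = (140 − 33) × 50 / (72 × 4.152) × 0.85 = 5350.0 / 298.94 × 0.85 ≈ 15.2 mL/min
Patient 2: CrCl = (140 − 69) × 112 / (72 × 1.3) × 0.85 = 7952.0 / 93.60 × 0.85 ≈ 72.2 mL/min
|15.2 − 72.2| = 57.0 mL/min

57 mL/min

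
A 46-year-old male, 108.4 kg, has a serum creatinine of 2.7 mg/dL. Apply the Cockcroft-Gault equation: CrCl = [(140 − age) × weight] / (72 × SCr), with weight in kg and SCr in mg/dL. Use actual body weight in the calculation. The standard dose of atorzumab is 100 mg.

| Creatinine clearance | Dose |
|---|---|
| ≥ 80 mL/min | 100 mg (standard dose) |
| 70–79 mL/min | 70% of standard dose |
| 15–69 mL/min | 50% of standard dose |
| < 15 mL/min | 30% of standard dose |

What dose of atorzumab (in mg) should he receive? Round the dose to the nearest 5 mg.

CrCl = (140 − 46) × 108.4 / (72 × 2.7) = 10189.6 / 194.40 ≈ 52.4 mL/min
CrCl ≈ 52 mL/min → bracket 15–69 mL/min.
50% of 100 mg = 50 mg

50 mg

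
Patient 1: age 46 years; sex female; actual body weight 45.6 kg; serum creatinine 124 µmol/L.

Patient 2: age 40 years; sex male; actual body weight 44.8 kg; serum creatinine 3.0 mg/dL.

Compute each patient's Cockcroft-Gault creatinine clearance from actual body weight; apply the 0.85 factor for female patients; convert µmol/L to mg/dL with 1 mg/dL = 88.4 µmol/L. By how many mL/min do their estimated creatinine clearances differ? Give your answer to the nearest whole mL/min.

15 mL/min

Patient 1: SCr = 124 / 88.4 = 1.403 mg/dL
Patient 1: CrCl = (140 − 46) × 45.6 / (72 × 1.403) × 0.85 = 4286.4 / 101.02 × 0.85 ≈ 36.1 mL/min
Patient 2: CrCl = (140 − 40) × 44.8 / (72 × 3) = 4480.0 / 216.00 ≈ 20.7 mL/min
|36.1 − 20.7| = 15.4 mL/min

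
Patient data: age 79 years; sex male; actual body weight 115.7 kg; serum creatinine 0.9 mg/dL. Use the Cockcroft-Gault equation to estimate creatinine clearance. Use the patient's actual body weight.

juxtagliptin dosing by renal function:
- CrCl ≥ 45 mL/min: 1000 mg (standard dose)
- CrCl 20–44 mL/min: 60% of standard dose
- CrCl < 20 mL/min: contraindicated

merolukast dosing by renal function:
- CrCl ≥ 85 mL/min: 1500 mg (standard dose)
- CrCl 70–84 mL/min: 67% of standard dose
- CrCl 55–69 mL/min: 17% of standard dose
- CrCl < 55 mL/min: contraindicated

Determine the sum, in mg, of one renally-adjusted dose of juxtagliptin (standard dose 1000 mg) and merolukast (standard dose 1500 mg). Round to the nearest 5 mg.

2500 mg

CrCl = (140 − 79) × 115.7 / (72 × 0.9) = 7057.7 / 64.80 ≈ 108.9 mL/min
CrCl ≈ 109 mL/min.
juxtagliptin: ≥ 45 mL/min → 100% of 1000 mg = 1000 mg.
merolukast: ≥ 85 mL/min → 100% of 1500 mg = 1500 mg.
Total = 1000 + 1500 = 2500 mg.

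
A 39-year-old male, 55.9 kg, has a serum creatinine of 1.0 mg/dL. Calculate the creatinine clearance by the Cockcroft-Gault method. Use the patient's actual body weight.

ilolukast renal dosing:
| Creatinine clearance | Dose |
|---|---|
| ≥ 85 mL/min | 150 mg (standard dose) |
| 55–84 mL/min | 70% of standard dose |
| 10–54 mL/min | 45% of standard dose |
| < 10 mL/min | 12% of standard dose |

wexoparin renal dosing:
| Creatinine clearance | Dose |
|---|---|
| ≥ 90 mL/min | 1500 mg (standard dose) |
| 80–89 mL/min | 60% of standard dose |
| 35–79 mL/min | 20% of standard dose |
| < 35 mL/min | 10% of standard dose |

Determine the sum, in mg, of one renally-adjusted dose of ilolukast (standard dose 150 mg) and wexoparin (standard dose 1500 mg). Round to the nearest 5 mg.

CrCl = (140 − 39) × 55.9 / (72 × 1) = 5645.9 / 72.00 ≈ 78.4 mL/min
CrCl ≈ 78 mL/min.
ilolukast: 55–84 mL/min → 70% of 150 mg = 105 mg.
wexoparin: 35–79 mL/min → 20% of 1500 mg = 300 mg.
Total = 105 + 300 = 405 mg.

405 mg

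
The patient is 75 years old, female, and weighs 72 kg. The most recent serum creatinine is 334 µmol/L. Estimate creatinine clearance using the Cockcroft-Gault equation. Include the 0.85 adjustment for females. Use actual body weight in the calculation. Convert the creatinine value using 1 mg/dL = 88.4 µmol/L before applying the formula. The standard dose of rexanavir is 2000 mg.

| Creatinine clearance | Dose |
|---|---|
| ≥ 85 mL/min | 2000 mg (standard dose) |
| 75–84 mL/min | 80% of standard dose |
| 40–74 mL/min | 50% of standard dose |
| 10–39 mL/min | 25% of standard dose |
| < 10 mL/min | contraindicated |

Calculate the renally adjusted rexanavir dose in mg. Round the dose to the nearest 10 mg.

SCr = 334 / 88.4 = 3.778 mg/dL
CrCl = (140 − 75) × 72 / (72 × 3.778) × 0.85 = 4680.0 / 272.02 × 0.85 ≈ 14.6 mL/min
CrCl ≈ 15 mL/min → bracket 10–39 mL/min.
25% of 2000 mg = 500 mg

500 mg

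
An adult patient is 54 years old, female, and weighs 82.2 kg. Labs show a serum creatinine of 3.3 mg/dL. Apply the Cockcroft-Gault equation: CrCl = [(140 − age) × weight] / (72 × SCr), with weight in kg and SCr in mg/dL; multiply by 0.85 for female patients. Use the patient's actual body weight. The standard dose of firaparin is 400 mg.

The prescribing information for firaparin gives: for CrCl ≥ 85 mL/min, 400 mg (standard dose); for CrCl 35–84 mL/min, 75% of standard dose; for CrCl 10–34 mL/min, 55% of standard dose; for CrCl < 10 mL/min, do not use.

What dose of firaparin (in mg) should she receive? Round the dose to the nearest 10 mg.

CrCl = (140 − 54) × 82.2 / (72 × 3.3) × 0.85 = 7069.2 / 237.60 × 0.85 ≈ 25.3 mL/min
CrCl ≈ 25 mL/min → bracket 10–34 mL/min.
55% of 400 mg = 220 mg

220 mg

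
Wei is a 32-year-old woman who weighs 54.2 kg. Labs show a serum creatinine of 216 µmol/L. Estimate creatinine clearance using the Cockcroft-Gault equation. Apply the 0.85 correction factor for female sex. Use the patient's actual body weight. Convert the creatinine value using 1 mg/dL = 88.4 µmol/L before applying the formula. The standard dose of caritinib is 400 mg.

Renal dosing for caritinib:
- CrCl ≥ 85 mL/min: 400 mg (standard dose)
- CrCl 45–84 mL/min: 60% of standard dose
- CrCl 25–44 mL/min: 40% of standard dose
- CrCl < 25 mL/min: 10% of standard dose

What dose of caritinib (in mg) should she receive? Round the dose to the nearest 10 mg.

SCr = 216 / 88.4 = 2.443 mg/dL
CrCl = (140 − 32) × 54.2 / (72 × 2.443) × 0.85 = 5853.6 / 175.90 × 0.85 ≈ 28.3 mL/min
CrCl ≈ 28 mL/min → bracket 25–44 mL/min.
40% of 400 mg = 160 mg

160 mg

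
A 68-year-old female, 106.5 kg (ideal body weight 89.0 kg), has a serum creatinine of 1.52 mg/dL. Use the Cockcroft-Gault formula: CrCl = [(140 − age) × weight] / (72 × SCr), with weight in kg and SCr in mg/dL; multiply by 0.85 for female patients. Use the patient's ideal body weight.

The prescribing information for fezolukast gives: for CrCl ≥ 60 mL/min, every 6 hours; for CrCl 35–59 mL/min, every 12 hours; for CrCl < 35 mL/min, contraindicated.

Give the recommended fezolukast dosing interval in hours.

CrCl = (140 − 68) × 89 / (72 × 1.52) × 0.85 = 6408.0 / 109.44 × 0.85 ≈ 49.8 mL/min
CrCl ≈ 50 mL/min → bracket 35–59 mL/min → every 12 hours.

every 12 hours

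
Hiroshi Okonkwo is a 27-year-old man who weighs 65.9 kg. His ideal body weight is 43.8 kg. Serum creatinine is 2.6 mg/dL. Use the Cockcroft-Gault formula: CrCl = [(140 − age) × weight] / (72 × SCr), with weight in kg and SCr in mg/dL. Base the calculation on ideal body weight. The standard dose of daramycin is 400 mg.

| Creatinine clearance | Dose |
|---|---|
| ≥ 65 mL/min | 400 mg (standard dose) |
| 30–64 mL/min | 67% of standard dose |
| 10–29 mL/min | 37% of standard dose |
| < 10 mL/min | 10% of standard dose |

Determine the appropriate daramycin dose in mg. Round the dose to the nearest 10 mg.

CrCl = (140 − 27) × 43.8 / (72 × 2.6) = 4949.4 / 187.20 ≈ 26.4 mL/min
CrCl ≈ 26 mL/min → bracket 10–29 mL/min.
37% of 400 mg = 148 mg → 150 mg

150 mg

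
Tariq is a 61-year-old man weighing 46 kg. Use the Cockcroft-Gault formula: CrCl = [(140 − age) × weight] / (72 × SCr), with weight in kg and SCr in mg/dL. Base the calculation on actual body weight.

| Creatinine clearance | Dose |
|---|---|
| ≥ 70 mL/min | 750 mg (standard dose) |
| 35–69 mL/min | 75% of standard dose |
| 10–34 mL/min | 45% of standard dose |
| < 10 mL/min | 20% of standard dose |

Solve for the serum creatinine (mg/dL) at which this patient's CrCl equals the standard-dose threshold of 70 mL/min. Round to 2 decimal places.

Standard dose requires CrCl ≥ 70 mL/min.
Set (140 − 61) × 46 / (72 × SCr) = 70
SCr = (140 − 61) × 46 / (72 × 70) = 0.721 mg/dL

0.72 mg/dL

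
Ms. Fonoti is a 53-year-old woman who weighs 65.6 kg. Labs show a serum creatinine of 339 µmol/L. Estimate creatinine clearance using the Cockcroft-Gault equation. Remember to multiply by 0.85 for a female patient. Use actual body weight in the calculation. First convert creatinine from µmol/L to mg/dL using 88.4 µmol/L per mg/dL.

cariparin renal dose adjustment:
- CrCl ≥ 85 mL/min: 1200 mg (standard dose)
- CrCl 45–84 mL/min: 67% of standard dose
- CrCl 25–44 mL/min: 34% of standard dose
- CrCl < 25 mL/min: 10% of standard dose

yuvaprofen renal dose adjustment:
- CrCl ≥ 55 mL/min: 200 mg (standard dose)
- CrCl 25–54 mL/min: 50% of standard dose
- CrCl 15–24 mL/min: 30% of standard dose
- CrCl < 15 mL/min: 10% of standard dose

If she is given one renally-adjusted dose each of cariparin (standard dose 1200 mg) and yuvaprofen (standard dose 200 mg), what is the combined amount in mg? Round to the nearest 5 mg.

SCr = 339 / 88.4 = 3.835 mg/dL
CrCl = (140 − 53) × 65.6 / (72 × 3.835) × 0.85 = 5707.2 / 276.12 × 0.85 ≈ 17.6 mL/min
CrCl ≈ 18 mL/min.
cariparin: < 25 mL/min → 10% of 1200 mg = 120 mg.
yuvaprofen: 15–24 mL/min → 30% of 200 mg = 60 mg.
Total = 120 + 60 = 180 mg.

180 mg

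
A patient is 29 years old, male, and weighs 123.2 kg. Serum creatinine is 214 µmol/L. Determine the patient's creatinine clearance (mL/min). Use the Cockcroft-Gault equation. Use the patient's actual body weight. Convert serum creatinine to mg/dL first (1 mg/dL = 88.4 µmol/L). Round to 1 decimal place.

SCr = 214 / 88.4 = 2.421 mg/dL
CrCl = (140 − 29) × 123.2 / (72 × 2.421) = 13675.2 / 174.31 ≈ 78.5 mL/min

78.5 mL/min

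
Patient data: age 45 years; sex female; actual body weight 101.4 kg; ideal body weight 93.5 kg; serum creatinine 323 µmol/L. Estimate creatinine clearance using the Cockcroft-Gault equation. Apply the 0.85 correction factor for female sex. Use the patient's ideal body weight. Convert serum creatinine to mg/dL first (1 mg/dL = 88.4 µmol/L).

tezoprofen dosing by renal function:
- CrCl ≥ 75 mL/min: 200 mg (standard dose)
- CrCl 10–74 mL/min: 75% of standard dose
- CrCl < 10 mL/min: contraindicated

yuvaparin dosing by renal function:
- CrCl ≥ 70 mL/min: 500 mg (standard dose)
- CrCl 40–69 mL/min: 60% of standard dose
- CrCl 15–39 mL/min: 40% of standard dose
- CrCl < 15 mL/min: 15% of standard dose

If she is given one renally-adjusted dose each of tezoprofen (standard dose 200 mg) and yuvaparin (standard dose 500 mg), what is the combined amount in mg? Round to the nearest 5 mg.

SCr = 323 / 88.4 = 3.654 mg/dL
CrCl = (140 − 45) × 93.5 / (72 × 3.654) × 0.85 = 8882.5 / 263.09 × 0.85 ≈ 28.7 mL/min
CrCl ≈ 29 mL/min.
tezoprofen: 10–74 mL/min → 75% of 200 mg = 150 mg.
yuvaparin: 15–39 mL/min → 40% of 500 mg = 200 mg.
Total = 150 + 200 = 350 mg.

350 mg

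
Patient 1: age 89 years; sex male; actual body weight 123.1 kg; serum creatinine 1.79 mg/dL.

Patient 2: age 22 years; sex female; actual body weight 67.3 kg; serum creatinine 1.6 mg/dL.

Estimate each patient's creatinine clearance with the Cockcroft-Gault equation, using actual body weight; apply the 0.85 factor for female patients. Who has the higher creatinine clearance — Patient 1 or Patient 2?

Patient 2

Patient 1: CrCl = (140 − 89) × 123.1 / (72 × 1.79) = 6278.1 / 128.88 ≈ 48.7 mL/min
Patient 2: CrCl = (140 − 22) × 67.3 / (72 × 1.6) × 0.85 = 7941.4 / 115.20 × 0.85 ≈ 58.6 mL/min
48.7 vs 58.6 mL/min → Patient 2 is higher.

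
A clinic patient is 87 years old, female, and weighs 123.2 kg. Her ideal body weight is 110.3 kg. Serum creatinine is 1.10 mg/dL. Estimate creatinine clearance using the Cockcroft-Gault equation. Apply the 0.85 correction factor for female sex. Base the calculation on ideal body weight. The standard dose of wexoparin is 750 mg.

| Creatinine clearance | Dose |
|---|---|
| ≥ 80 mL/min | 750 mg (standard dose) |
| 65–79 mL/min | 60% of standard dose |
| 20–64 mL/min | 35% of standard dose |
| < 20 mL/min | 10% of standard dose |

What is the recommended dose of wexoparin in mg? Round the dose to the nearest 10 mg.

260 mg

CrCl = (140 − 87) × 110.3 / (72 × 1.1) × 0.85 = 5845.9 / 79.20 × 0.85 ≈ 62.7 mL/min
CrCl ≈ 63 mL/min → bracket 20–64 mL/min.
35% of 750 mg = 262.5 mg → 260 mg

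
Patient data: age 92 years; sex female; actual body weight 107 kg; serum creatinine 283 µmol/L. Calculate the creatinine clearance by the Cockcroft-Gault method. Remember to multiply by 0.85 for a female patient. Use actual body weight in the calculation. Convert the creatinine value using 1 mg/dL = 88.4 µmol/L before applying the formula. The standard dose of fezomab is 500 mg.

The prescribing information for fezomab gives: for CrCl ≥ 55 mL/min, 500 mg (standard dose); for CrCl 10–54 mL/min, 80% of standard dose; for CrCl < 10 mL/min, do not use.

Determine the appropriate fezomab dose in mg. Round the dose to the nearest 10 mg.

SCr = 283 / 88.4 = 3.201 mg/dL
CrCl = (140 − 92) × 107 / (72 × 3.201) × 0.85 = 5136.0 / 230.47 × 0.85 ≈ 18.9 mL/min
CrCl ≈ 19 mL/min → bracket 10–54 mL/min.
80% of 500 mg = 400 mg

400 mg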